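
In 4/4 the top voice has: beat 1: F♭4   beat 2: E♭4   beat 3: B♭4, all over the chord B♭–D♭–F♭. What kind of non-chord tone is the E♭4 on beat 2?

Escape tone.

The harmony at that moment is B♭ diminished triad (B♭, D♭, F♭); E♭4 is not a chord tone.
It is approached by step down from F♭4 and left by leap up to B♭4.
Step in, leap out, on a weak beat — an escape tone.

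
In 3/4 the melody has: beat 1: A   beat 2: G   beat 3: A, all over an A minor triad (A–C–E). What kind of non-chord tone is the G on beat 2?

The harmony at that moment is A minor triad (A, C, E); G is not a chord tone.
It is approached by step down from A and left by step up to A.
Step away and step back to the same note — a neighbor tone (lower neighbor).

Lower neighbor tone.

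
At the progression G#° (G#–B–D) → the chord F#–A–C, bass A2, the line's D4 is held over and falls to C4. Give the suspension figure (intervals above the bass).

At the second chord the bass is A2. The suspended D4 lies a fourth above the bass; after resolving down by step to C4, the interval above the bass becomes a third.
Suspension figures are named by those two intervals: 4–3.

4–3 suspension.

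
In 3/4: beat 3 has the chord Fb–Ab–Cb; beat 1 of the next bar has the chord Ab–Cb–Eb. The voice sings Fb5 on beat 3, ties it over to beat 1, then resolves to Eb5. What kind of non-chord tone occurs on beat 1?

The harmony at that moment is Ab minor triad (Ab, Cb, Eb); Fb5 is not a chord tone.
It is held over (the same pitch as the preceding Fb5) and left by step down to Eb5.
Held over from the previous chord and resolving down by step — a suspension.

Suspension.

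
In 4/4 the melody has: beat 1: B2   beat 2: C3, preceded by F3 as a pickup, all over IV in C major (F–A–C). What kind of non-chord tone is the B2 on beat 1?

The harmony at that moment is F major triad (F, A, C); B2 is not a chord tone.
It is approached by leap down from F3 and left by step up to C3.
Leap in, step out, metrically accented — an appoggiatura.

Appoggiatura.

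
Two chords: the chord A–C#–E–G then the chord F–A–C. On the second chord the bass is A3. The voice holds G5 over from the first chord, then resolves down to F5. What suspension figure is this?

At the second chord the bass is A3. The suspended G5 lies a seventh above the bass; after resolving down by step to F5, the interval above the bass becomes a sixth.
Suspension figures are named by those two intervals: 7–6.

7–6 suspension.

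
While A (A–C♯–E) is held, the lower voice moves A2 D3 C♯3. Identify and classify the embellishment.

D3 is an appoggiatura.

The harmony at that moment is A major triad (A, C♯, E); D3 is not a chord tone.
It is approached by leap up from A2 and left by step down to C♯3.
Leap in, step out — an appoggiatura.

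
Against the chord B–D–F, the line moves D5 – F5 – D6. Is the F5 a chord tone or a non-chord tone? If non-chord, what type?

B diminished triad contains B, D, F; F is the fifth, so it is a chord tone.

Chord tone (the fifth of B diminished triad).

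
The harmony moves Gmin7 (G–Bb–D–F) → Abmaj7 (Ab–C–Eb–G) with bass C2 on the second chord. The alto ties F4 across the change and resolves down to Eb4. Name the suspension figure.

At the second chord the bass is C2. The suspended F4 lies a fourth above the bass; after resolving down by step to Eb4, the interval above the bass becomes a third.
Suspension figures are named by those two intervals: 4–3.

4–3 suspension.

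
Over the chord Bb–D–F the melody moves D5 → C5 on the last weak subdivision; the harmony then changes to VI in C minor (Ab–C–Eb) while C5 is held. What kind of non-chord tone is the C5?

The harmony at that moment is Bb major triad (Bb, D, F); C5 is not a chord tone.
It is approached by step down from D5 and then sustained as the same pitch into the next harmony.
Arriving early and becoming a chord tone when the harmony changes — an anticipation.

C5 is an anticipation.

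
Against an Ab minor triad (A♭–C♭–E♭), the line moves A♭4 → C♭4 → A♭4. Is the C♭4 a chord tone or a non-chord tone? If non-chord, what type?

Ab minor triad contains A♭, C♭, E♭; C♭ is the third, so it is a chord tone.

Chord tone (the third of Ab minor triad).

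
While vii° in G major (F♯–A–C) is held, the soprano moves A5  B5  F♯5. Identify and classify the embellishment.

The harmony at that moment is F♯ diminished triad (F♯, A, C); B5 is not a chord tone.
It is approached by step up from A5 and left by leap down to F♯5.
Step in, leap out — an escape tone.

B5 is an escape tone.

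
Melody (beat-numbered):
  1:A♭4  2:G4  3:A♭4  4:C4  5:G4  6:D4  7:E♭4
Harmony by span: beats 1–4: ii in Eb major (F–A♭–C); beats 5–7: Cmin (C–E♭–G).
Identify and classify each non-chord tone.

The harmony at that moment is F minor triad (F, A♭, C); G4 is not a chord tone.
It is approached by step down from A♭4 and left by step up to A♭4.
Step away and step back to the same note — a neighbor tone (lower neighbor).
The harmony at that moment is C minor triad (C, E♭, G); D4 is not a chord tone.
It is approached by leap down from G4 and left by step up to E♭4.
Leap in, step out — an appoggiatura.

G4 (beat 2) — neighbor tone; D4 (beat 6) — appoggiatura.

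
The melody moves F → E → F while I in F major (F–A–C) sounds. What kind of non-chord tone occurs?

The harmony at that moment is F major triad (F, A, C); E is not a chord tone.
It is approached by step down from F and left by step up to F.
Step away and step back to the same note — a neighbor tone (lower neighbor).

E is a neighbor tone.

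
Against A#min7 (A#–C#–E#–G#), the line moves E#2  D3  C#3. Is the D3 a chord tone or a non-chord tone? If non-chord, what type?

Non-chord tone — an appoggiatura.

The harmony at that moment is A# minor seventh chord (A#, C#, E#, G#); D3 is not a chord tone.
It is approached by leap up from E#2 and left by step down to C#3.
Leap in, step out — an appoggiatura.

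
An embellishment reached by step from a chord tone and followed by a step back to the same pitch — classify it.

Neighbor tone.

Approach: by step. Departure: by step in the opposite direction, back to the starting pitch.
Stepwise on both sides but reversing to return to the same chord tone — a neighbor tone. (Had it continued onward in the same direction it would be a passing tone instead.)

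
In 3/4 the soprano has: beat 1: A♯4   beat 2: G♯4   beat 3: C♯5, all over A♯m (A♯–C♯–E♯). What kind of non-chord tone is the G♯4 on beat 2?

The harmony at that moment is A♯ minor triad (A♯, C♯, E♯); G♯4 is not a chord tone.
It is approached by step down from A♯4 and left by leap up to C♯5.
Step in, leap out, on a weak beat — an escape tone.

Escape tone.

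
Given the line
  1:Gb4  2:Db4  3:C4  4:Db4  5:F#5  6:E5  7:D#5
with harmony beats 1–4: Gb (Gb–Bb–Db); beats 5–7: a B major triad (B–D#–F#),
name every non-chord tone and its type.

The harmony at that moment is Gb major triad (Gb, Bb, Db); C4 is not a chord tone.
It is approached by step down from Db4 and left by step up to Db4.
Step away and step back to the same note — a neighbor tone (lower neighbor).
The harmony at that moment is B major triad (B, D#, F#); E5 is not a chord tone.
It is approached by step down from F#5 and left by step down to D#5.
Step in, step out in the same direction — a passing tone.

C4 (beat 3) — neighbor tone; E5 (beat 6) — passing tone.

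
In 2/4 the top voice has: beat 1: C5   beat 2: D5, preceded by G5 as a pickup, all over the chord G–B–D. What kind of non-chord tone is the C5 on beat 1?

The harmony at that moment is G major triad (G, B, D); C5 is not a chord tone.
It is approached by leap down from G5 and left by step up to D5.
Leap in, step out, metrically accented — an appoggiatura.

Appoggiatura.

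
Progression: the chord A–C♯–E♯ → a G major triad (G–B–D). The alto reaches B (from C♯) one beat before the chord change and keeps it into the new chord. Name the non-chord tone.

B is an anticipation.

The harmony at that moment is A augmented triad (A, C♯, E♯); B is not a chord tone.
It is approached by step down from C♯ and then sustained as the same pitch into the next harmony.
Arriving early and becoming a chord tone when the harmony changes — an anticipation.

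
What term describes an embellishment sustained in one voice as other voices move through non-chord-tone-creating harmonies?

Pedal tone.

Approach: none. Departure: none — a single pitch is sustained while the chords change around it, passing through harmonies that do not contain it.
No melodic motion at all; the dissonance is created entirely by the moving harmonies against the stationary note — a pedal tone (pedal point).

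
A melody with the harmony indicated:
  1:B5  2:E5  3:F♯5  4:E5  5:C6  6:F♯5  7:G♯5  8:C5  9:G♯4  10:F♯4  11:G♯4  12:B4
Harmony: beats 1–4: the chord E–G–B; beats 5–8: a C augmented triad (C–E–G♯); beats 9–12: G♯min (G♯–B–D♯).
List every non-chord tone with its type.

The harmony at that moment is E minor triad (E, G, B); F♯5 is not a chord tone.
It is approached by step up from E5 and left by step down to E5.
Step away and step back to the same note — a neighbor tone (upper neighbor).
The harmony at that moment is C augmented triad (C, E, G♯); F♯5 is not a chord tone.
It is approached by leap down from C6 and left by step up to G♯5.
Leap in, step out — an appoggiatura.
The harmony at that moment is G♯ minor triad (G♯, B, D♯); F♯4 is not a chord tone.
It is approached by step down from G♯4 and left by step up to G♯4.
Step away and step back to the same note — a neighbor tone (lower neighbor).

F♯5 (beat 3) — neighbor tone; F♯5 (beat 6) — appoggiatura; F♯4 (beat 10) — neighbor tone.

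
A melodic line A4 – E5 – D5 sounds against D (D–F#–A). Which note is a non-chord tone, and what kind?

E5 is an appoggiatura.

The harmony at that moment is D major triad (D, F#, A); E5 is not a chord tone.
It is approached by leap up from A4 and left by step down to D5.
Leap in, step out — an appoggiatura.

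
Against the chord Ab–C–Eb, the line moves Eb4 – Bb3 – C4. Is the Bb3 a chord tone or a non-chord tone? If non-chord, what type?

Non-chord tone — an appoggiatura.

The harmony at that moment is Ab major triad (Ab, C, Eb); Bb3 is not a chord tone.
It is approached by leap down from Eb4 and left by step up to C4.
Leap in, step out — an appoggiatura.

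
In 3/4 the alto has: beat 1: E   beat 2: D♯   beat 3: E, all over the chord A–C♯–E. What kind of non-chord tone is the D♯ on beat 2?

The harmony at that moment is A major triad (A, C♯, E); D♯ is not a chord tone.
It is approached by step down from E and left by step up to E.
Step away and step back to the same note — a neighbor tone (lower neighbor).

Lower neighbor tone.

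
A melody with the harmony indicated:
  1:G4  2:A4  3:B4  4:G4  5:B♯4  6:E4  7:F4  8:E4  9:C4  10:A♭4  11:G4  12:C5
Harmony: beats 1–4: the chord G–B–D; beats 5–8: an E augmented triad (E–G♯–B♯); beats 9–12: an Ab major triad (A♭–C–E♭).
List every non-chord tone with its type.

The harmony at that moment is G major triad (G, B, D); A4 is not a chord tone.
It is approached by step up from G4 and left by step up to B4.
Step in, step out in the same direction — a passing tone.
The harmony at that moment is E augmented triad (E, G♯, B♯); F4 is not a chord tone.
It is approached by step up from E4 and left by step down to E4.
Step away and step back to the same note — a neighbor tone (upper neighbor).
The harmony at that moment is A♭ major triad (A♭, C, E♭); G4 is not a chord tone.
It is approached by step down from A♭4 and left by leap up to C5.
Step in, leap out — an escape tone.

A4 (beat 2) — passing tone; F4 (beat 7) — neighbor tone; G4 (beat 11) — escape tone.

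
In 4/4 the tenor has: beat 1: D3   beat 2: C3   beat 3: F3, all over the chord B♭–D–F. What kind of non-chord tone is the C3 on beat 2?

The harmony at that moment is B♭ major triad (B♭, D, F); C3 is not a chord tone.
It is approached by step down from D3 and left by leap up to F3.
Step in, leap out, on a weak beat — an escape tone.

Escape tone.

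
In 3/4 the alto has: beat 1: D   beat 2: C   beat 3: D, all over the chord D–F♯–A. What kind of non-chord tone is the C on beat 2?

Lower neighbor tone.

The harmony at that moment is D major triad (D, F♯, A); C is not a chord tone.
It is approached by step down from D and left by step up to D.
Step away and step back to the same note — a neighbor tone (lower neighbor).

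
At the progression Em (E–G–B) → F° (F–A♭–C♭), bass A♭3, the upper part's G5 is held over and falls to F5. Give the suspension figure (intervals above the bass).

7–6 suspension.

At the second chord the bass is A♭3. The suspended G5 lies a seventh above the bass; after resolving down by step to F5, the interval above the bass becomes a sixth.
Suspension figures are named by those two intervals: 7–6.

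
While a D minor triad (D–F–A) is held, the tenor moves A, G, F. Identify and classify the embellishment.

G is a passing tone.

The harmony at that moment is D minor triad (D, F, A); G is not a chord tone.
It is approached by step down from A and left by step down to F.
Step in, step out in the same direction — a passing tone.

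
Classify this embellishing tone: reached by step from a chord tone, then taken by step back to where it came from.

Approach: by step. Departure: by step in the opposite direction, back to the starting pitch.
Stepwise on both sides but reversing to return to the same chord tone — a neighbor tone. (Had it continued onward in the same direction it would be a passing tone instead.)

Neighbor tone.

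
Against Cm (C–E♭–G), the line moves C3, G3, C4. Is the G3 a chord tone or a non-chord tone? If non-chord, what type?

C minor triad contains C, E♭, G; G is the fifth, so it is a chord tone.

Chord tone (the fifth of C minor triad).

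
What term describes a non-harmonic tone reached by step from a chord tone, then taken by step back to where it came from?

Approach: by step. Departure: by step in the opposite direction, back to the starting pitch.
Stepwise on both sides but reversing to return to the same chord tone — a neighbor tone. (Had it continued onward in the same direction it would be a passing tone instead.)

Neighbor tone.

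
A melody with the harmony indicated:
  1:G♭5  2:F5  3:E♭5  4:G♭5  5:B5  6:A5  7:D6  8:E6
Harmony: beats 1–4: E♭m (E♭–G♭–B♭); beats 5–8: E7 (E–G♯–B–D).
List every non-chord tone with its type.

F5 (beat 2) — passing tone; A5 (beat 6) — escape tone.

The harmony at that moment is E♭ minor triad (E♭, G♭, B♭); F5 is not a chord tone.
It is approached by step down from G♭5 and left by step down to E♭5.
Step in, step out in the same direction — a passing tone.
The harmony at that moment is E dominant seventh chord (E, G♯, B, D); A5 is not a chord tone.
It is approached by step down from B5 and left by leap up to D6.
Step in, leap out — an escape tone.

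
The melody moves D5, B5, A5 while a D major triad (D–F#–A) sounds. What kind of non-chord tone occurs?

B5 is an appoggiatura.

The harmony at that moment is D major triad (D, F#, A); B5 is not a chord tone.
It is approached by leap up from D5 and left by step down to A5.
Leap in, step out — an appoggiatura.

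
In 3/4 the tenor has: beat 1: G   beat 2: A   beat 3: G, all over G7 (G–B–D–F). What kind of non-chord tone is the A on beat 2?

The harmony at that moment is G dominant seventh chord (G, B, D, F); A is not a chord tone.
It is approached by step up from G and left by step down to G.
Step away and step back to the same note — a neighbor tone (upper neighbor).

Upper neighbor tone.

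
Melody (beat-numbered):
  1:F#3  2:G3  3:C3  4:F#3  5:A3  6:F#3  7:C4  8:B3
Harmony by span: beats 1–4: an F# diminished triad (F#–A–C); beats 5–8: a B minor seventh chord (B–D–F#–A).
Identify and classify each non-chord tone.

The harmony at that moment is F# diminished triad (F#, A, C); G3 is not a chord tone.
It is approached by step up from F#3 and left by leap down to C3.
Step in, leap out — an escape tone.
The harmony at that moment is B minor seventh chord (B, D, F#, A); C4 is not a chord tone.
It is approached by leap up from F#3 and left by step down to B3.
Leap in, step out — an appoggiatura.

G3 (beat 2) — escape tone; C4 (beat 7) — appoggiatura.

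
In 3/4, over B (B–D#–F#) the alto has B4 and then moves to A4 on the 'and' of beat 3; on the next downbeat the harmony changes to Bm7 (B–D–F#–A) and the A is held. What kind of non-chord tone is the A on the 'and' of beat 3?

The harmony at that moment is B major triad (B, D#, F#); A4 is not a chord tone.
It is approached by step down from B4 and then sustained as the same pitch into the next harmony.
Arriving early and becoming a chord tone when the harmony changes — an anticipation.

Anticipation.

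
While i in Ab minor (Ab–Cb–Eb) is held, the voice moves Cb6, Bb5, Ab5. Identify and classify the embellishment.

The harmony at that moment is Ab minor triad (Ab, Cb, Eb); Bb5 is not a chord tone.
It is approached by step down from Cb6 and left by step down to Ab5.
Step in, step out in the same direction — a passing tone.

Bb5 is a passing tone.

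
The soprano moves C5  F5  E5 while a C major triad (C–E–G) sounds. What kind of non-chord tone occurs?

F5 is an appoggiatura.

The harmony at that moment is C major triad (C, E, G); F5 is not a chord tone.
It is approached by leap up from C5 and left by step down to E5.
Leap in, step out — an appoggiatura.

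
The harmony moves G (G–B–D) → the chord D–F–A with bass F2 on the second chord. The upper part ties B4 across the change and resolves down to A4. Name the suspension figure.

At the second chord the bass is F2. The suspended B4 lies a fourth above the bass; after resolving down by step to A4, the interval above the bass becomes a third.
Suspension figures are named by those two intervals: 4–3.

4–3 suspension.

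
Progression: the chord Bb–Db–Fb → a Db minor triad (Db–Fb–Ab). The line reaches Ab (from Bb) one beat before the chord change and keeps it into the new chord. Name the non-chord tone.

Ab is an anticipation.

The harmony at that moment is Bb diminished triad (Bb, Db, Fb); Ab is not a chord tone.
It is approached by step down from Bb and then sustained as the same pitch into the next harmony.
Arriving early and becoming a chord tone when the harmony changes — an anticipation.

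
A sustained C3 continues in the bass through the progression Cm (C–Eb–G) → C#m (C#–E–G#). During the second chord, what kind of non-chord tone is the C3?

The harmony at that moment is C# minor triad (C#, E, G#); C3 is not a chord tone.
It is held over (the same pitch as the preceding C3) and then sustained as the same pitch into the next harmony.
Sustained through a change of harmony — a pedal tone.

Pedal tone (pedal point).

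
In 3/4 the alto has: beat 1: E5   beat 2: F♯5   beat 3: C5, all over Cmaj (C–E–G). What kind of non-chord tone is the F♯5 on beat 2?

The harmony at that moment is C major triad (C, E, G); F♯5 is not a chord tone.
It is approached by step up from E5 and left by leap down to C5.
Step in, leap out, on a weak beat — an escape tone.

Escape tone.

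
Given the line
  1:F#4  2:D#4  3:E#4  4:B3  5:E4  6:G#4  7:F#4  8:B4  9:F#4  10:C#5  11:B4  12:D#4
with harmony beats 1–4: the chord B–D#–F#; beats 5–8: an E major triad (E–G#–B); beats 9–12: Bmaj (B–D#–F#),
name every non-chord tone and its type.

The harmony at that moment is B major triad (B, D#, F#); E#4 is not a chord tone.
It is approached by step up from D#4 and left by leap down to B3.
Step in, leap out — an escape tone.
The harmony at that moment is E major triad (E, G#, B); F#4 is not a chord tone.
It is approached by step down from G#4 and left by leap up to B4.
Step in, leap out — an escape tone.
The harmony at that moment is B major triad (B, D#, F#); C#5 is not a chord tone.
It is approached by leap up from F#4 and left by step down to B4.
Leap in, step out — an appoggiatura.

E#4 (beat 3) — escape tone; F#4 (beat 7) — escape tone; C#5 (beat 10) — appoggiatura.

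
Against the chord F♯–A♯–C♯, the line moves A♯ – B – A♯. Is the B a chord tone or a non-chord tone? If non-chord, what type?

Non-chord tone — a neighbor tone.

The harmony at that moment is F♯ major triad (F♯, A♯, C♯); B is not a chord tone.
It is approached by step up from A♯ and left by step down to A♯.
Step away and step back to the same note — a neighbor tone (upper neighbor).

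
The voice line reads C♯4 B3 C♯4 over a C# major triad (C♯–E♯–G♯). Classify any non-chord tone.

B3 is a neighbor tone.

The harmony at that moment is C♯ major triad (C♯, E♯, G♯); B3 is not a chord tone.
It is approached by step down from C♯4 and left by step up to C♯4.
Step away and step back to the same note — a neighbor tone (lower neighbor).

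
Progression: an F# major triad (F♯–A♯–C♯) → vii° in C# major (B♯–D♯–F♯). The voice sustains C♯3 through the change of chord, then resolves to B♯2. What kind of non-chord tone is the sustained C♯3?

C♯3 is a suspension.

The harmony at that moment is B♯ diminished triad (B♯, D♯, F♯); C♯3 is not a chord tone.
It is held over (the same pitch as the preceding C♯3) and left by step down to B♯2.
Held over from the previous chord and resolving down by step — a suspension.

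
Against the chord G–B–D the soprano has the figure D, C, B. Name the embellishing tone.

The harmony at that moment is G major triad (G, B, D); C is not a chord tone.
It is approached by step down from D and left by step down to B.
Step in, step out in the same direction — a passing tone.

C is a passing tone.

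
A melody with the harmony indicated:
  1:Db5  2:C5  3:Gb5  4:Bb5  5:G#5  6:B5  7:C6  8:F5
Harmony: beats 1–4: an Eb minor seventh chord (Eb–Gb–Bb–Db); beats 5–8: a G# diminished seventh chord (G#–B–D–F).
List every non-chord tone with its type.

The harmony at that moment is Eb minor seventh chord (Eb, Gb, Bb, Db); C5 is not a chord tone.
It is approached by step down from Db5 and left by leap up to Gb5.
Step in, leap out — an escape tone.
The harmony at that moment is G# diminished seventh chord (G#, B, D, F); C6 is not a chord tone.
It is approached by step up from B5 and left by leap down to F5.
Step in, leap out — an escape tone.

C5 (beat 2) — escape tone; C6 (beat 7) — escape tone.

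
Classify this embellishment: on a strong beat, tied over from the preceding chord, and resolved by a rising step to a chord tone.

Retardation.

Approach: by preparation — the pitch is first a chord tone, then held (tied or repeated) while the harmony changes under it. Departure: up by step. Metric position: strong.
A prepared dissonance that resolves upward by step — a retardation. (The same figure resolving downward would be a suspension.)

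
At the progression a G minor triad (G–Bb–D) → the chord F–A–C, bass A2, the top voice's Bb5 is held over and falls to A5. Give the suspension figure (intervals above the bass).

At the second chord the bass is A2. The suspended Bb5 lies a ninth above the bass; after resolving down by step to A5, the interval above the bass becomes an octave.
Suspension figures are named by those two intervals: 9–8.

9–8 suspension.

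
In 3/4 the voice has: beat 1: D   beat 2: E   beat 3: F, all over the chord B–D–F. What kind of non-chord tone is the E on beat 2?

The harmony at that moment is B diminished triad (B, D, F); E is not a chord tone.
It is approached by step up from D and left by step up to F.
Step in, step out in the same direction — a passing tone.

Passing tone.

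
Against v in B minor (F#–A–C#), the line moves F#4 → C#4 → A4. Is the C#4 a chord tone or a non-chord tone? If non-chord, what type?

F# minor triad contains F#, A, C#; C# is the fifth, so it is a chord tone.

Chord tone (the fifth of F# minor triad).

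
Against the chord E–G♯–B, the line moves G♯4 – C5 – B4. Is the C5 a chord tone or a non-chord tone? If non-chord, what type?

Non-chord tone — an appoggiatura.

The harmony at that moment is E major triad (E, G♯, B); C5 is not a chord tone.
It is approached by leap up from G♯4 and left by step down to B4.
Leap in, step out — an appoggiatura.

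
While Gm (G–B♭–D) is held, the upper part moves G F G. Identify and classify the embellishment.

The harmony at that moment is G minor triad (G, B♭, D); F is not a chord tone.
It is approached by step down from G and left by step up to G.
Step away and step back to the same note — a neighbor tone (lower neighbor).

F is a neighbor tone.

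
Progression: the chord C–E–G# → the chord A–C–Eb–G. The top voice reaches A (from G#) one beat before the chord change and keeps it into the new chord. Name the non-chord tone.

The harmony at that moment is C augmented triad (C, E, G#); A is not a chord tone.
It is approached by step up from G# and then sustained as the same pitch into the next harmony.
Arriving early and becoming a chord tone when the harmony changes — an anticipation.

A is an anticipation.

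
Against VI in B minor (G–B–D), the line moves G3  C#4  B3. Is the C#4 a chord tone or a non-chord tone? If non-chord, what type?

Non-chord tone — an appoggiatura.

The harmony at that moment is G major triad (G, B, D); C#4 is not a chord tone.
It is approached by leap up from G3 and left by step down to B3.
Leap in, step out — an appoggiatura.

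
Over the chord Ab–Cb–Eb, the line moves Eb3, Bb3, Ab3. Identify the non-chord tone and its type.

Bb3 is an appoggiatura.

The harmony at that moment is Ab minor triad (Ab, Cb, Eb); Bb3 is not a chord tone.
It is approached by leap up from Eb3 and left by step down to Ab3.
Leap in, step out — an appoggiatura.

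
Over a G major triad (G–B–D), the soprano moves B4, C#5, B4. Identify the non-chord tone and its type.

C#5 is a neighbor tone.

The harmony at that moment is G major triad (G, B, D); C#5 is not a chord tone.
It is approached by step up from B4 and left by step down to B4.
Step away and step back to the same note — a neighbor tone (upper neighbor).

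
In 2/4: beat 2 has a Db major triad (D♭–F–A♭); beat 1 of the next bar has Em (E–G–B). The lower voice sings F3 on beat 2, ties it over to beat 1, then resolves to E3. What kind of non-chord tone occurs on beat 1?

Suspension.

The harmony at that moment is E minor triad (E, G, B); F3 is not a chord tone.
It is held over (the same pitch as the preceding F3) and left by step down to E3.
Held over from the previous chord and resolving down by step — a suspension.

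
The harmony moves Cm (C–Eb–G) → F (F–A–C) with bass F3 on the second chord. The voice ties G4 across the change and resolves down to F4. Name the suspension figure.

9–8 suspension.

At the second chord the bass is F3. The suspended G4 lies a ninth above the bass; after resolving down by step to F4, the interval above the bass becomes an octave.
Suspension figures are named by those two intervals: 9–8.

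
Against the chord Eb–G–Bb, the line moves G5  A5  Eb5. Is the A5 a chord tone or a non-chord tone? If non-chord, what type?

Non-chord tone — an escape tone.

The harmony at that moment is Eb major triad (Eb, G, Bb); A5 is not a chord tone.
It is approached by step up from G5 and left by leap down to Eb5.
Step in, leap out — an escape tone.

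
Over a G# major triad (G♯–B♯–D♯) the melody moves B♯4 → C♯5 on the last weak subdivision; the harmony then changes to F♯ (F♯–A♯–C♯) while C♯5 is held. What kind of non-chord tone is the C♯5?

C♯5 is an anticipation.

The harmony at that moment is G♯ major triad (G♯, B♯, D♯); C♯5 is not a chord tone.
It is approached by step up from B♯4 and then sustained as the same pitch into the next harmony.
Arriving early and becoming a chord tone when the harmony changes — an anticipation.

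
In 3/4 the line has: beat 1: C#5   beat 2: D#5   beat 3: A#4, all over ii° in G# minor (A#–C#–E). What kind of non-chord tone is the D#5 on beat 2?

Escape tone.

The harmony at that moment is A# diminished triad (A#, C#, E); D#5 is not a chord tone.
It is approached by step up from C#5 and left by leap down to A#4.
Step in, leap out, on a weak beat — an escape tone.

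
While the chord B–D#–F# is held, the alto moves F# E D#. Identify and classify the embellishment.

The harmony at that moment is B major triad (B, D#, F#); E is not a chord tone.
It is approached by step down from F# and left by step down to D#.
Step in, step out in the same direction — a passing tone.

E is a passing tone.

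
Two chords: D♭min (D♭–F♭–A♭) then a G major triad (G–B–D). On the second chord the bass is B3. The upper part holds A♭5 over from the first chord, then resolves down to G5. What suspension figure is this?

At the second chord the bass is B3. The suspended A♭5 lies a seventh above the bass; after resolving down by step to G5, the interval above the bass becomes a sixth.
Suspension figures are named by those two intervals: 7–6.

7–6 suspension.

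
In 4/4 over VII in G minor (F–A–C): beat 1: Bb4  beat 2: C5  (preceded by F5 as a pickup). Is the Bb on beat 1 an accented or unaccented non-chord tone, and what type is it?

Accented appoggiatura.

The harmony at that moment is F major triad (F, A, C); Bb4 is not a chord tone.
It is approached by leap down from F5 and left by step up to C5.
Leap in, step out — an appoggiatura.
It falls on the downbeat, so it is accented.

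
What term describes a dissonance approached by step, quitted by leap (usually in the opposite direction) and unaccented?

Escape tone.

Approach: by step. Departure: by leap. Metric position: weak.
Step in, leap out, from a weak position — an escape tone (échappée). (It is the mirror image of the appoggiatura, which leaps in and steps out on a strong beat.)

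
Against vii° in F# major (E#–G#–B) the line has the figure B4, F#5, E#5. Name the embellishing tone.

The harmony at that moment is E# diminished triad (E#, G#, B); F#5 is not a chord tone.
It is approached by leap up from B4 and left by step down to E#5.
Leap in, step out — an appoggiatura.

F#5 is an appoggiatura.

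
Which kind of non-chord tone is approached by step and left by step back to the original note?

Neighbor tone.

Approach: by step. Departure: by step in the opposite direction, back to the starting pitch.
Stepwise on both sides but reversing to return to the same chord tone — a neighbor tone. (Had it continued onward in the same direction it would be a passing tone instead.)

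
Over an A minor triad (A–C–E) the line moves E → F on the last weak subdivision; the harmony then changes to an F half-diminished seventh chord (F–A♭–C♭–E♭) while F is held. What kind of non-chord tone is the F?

F is an anticipation.

The harmony at that moment is A minor triad (A, C, E); F is not a chord tone.
It is approached by step up from E and then sustained as the same pitch into the next harmony.
Arriving early and becoming a chord tone when the harmony changes — an anticipation.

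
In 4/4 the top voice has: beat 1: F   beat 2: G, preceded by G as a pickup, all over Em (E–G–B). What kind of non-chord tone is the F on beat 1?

The harmony at that moment is E minor triad (E, G, B); F is not a chord tone.
It is approached by step down from G and left by step up to G.
Step away and step back to the same note — a neighbor tone (lower neighbor).

Lower neighbor tone.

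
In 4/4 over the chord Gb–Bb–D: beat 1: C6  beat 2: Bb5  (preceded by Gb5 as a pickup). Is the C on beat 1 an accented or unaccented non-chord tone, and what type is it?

Accented appoggiatura.

The harmony at that moment is Gb augmented triad (Gb, Bb, D); C6 is not a chord tone.
It is approached by leap up from Gb5 and left by step down to Bb5.
Leap in, step out — an appoggiatura.
It falls on the downbeat, so it is accented.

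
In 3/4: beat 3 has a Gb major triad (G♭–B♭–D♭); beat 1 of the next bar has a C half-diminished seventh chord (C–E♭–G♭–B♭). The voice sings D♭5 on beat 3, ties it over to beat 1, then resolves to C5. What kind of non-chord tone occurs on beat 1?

The harmony at that moment is C half-diminished seventh chord (C, E♭, G♭, B♭); D♭5 is not a chord tone.
It is held over (the same pitch as the preceding D♭5) and left by step down to C5.
Held over from the previous chord and resolving down by step — a suspension.

Suspension.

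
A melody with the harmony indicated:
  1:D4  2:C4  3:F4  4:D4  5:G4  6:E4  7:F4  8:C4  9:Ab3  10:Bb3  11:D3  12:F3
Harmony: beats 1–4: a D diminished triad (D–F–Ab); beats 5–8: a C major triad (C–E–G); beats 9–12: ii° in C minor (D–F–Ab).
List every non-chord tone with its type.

C4 (beat 2) — escape tone; F4 (beat 7) — escape tone; Bb3 (beat 10) — escape tone.

The harmony at that moment is D diminished triad (D, F, Ab); C4 is not a chord tone.
It is approached by step down from D4 and left by leap up to F4.
Step in, leap out — an escape tone.
The harmony at that moment is C major triad (C, E, G); F4 is not a chord tone.
It is approached by step up from E4 and left by leap down to C4.
Step in, leap out — an escape tone.
The harmony at that moment is D diminished triad (D, F, Ab); Bb3 is not a chord tone.
It is approached by step up from Ab3 and left by leap down to D3.
Step in, leap out — an escape tone.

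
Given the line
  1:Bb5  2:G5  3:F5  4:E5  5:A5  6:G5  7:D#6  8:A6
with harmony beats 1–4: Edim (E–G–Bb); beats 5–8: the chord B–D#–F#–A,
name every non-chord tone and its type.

F5 (beat 3) — passing tone; G5 (beat 6) — escape tone.

The harmony at that moment is E diminished triad (E, G, Bb); F5 is not a chord tone.
It is approached by step down from G5 and left by step down to E5.
Step in, step out in the same direction — a passing tone.
The harmony at that moment is B dominant seventh chord (B, D#, F#, A); G5 is not a chord tone.
It is approached by step down from A5 and left by leap up to D#6.
Step in, leap out — an escape tone.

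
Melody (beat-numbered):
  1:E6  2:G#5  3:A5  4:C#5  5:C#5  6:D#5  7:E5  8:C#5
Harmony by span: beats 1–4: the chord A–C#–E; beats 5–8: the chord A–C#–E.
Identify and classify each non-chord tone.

The harmony at that moment is A major triad (A, C#, E); G#5 is not a chord tone.
It is approached by leap down from E6 and left by step up to A5.
Leap in, step out — an appoggiatura.
The harmony at that moment is A major triad (A, C#, E); D#5 is not a chord tone.
It is approached by step up from C#5 and left by step up to E5.
Step in, step out in the same direction — a passing tone.

G#5 (beat 2) — appoggiatura; D#5 (beat 6) — passing tone.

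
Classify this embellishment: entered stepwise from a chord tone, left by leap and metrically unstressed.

Approach: by step. Departure: by leap. Metric position: weak.
Step in, leap out, from a weak position — an escape tone (échappée). (It is the mirror image of the appoggiatura, which leaps in and steps out on a strong beat.)

Escape tone.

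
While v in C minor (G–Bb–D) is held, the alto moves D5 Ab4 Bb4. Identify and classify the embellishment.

Ab4 is an appoggiatura.

The harmony at that moment is G minor triad (G, Bb, D); Ab4 is not a chord tone.
It is approached by leap down from D5 and left by step up to Bb4.
Leap in, step out — an appoggiatura.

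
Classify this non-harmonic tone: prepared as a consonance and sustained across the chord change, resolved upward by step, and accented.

Approach: by preparation — the pitch is first a chord tone, then held (tied or repeated) while the harmony changes under it. Departure: up by step. Metric position: strong.
A prepared dissonance that resolves upward by step — a retardation. (The same figure resolving downward would be a suspension.)

Retardation.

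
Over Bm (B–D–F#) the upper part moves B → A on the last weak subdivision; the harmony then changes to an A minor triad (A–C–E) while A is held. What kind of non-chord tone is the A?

A is an anticipation.

The harmony at that moment is B minor triad (B, D, F#); A is not a chord tone.
It is approached by step down from B and then sustained as the same pitch into the next harmony.
Arriving early and becoming a chord tone when the harmony changes — an anticipation.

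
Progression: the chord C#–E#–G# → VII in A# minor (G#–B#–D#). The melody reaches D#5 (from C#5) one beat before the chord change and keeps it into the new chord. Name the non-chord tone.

The harmony at that moment is C# major triad (C#, E#, G#); D#5 is not a chord tone.
It is approached by step up from C#5 and then sustained as the same pitch into the next harmony.
Arriving early and becoming a chord tone when the harmony changes — an anticipation.

D#5 is an anticipation.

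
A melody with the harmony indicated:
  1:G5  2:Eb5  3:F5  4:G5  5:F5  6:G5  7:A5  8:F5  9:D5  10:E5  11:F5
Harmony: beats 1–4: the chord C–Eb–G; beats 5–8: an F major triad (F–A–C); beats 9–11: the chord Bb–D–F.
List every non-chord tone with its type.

The harmony at that moment is C minor triad (C, Eb, G); F5 is not a chord tone.
It is approached by step up from Eb5 and left by step up to G5.
Step in, step out in the same direction — a passing tone.
The harmony at that moment is F major triad (F, A, C); G5 is not a chord tone.
It is approached by step up from F5 and left by step up to A5.
Step in, step out in the same direction — a passing tone.
The harmony at that moment is Bb major triad (Bb, D, F); E5 is not a chord tone.
It is approached by step up from D5 and left by step up to F5.
Step in, step out in the same direction — a passing tone.

F5 (beat 3) — passing tone; G5 (beat 6) — passing tone; E5 (beat 10) — passing tone.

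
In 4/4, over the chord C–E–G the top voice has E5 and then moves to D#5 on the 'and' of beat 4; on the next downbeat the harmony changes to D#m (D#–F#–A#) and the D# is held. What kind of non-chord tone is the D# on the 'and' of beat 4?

Anticipation.

The harmony at that moment is C major triad (C, E, G); D#5 is not a chord tone.
It is approached by step down from E5 and then sustained as the same pitch into the next harmony.
Arriving early and becoming a chord tone when the harmony changes — an anticipation.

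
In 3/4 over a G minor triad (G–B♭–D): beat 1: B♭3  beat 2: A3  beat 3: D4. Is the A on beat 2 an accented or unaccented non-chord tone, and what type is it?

Unaccented escape tone.

The harmony at that moment is G minor triad (G, B♭, D); A3 is not a chord tone.
It is approached by step down from B♭3 and left by leap up to D4.
Step in, leap out — an escape tone.
It falls on a weak beat, so it is unaccented.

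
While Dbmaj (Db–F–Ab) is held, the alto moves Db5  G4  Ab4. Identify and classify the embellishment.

G4 is an appoggiatura.

The harmony at that moment is Db major triad (Db, F, Ab); G4 is not a chord tone.
It is approached by leap down from Db5 and left by step up to Ab4.
Leap in, step out — an appoggiatura.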